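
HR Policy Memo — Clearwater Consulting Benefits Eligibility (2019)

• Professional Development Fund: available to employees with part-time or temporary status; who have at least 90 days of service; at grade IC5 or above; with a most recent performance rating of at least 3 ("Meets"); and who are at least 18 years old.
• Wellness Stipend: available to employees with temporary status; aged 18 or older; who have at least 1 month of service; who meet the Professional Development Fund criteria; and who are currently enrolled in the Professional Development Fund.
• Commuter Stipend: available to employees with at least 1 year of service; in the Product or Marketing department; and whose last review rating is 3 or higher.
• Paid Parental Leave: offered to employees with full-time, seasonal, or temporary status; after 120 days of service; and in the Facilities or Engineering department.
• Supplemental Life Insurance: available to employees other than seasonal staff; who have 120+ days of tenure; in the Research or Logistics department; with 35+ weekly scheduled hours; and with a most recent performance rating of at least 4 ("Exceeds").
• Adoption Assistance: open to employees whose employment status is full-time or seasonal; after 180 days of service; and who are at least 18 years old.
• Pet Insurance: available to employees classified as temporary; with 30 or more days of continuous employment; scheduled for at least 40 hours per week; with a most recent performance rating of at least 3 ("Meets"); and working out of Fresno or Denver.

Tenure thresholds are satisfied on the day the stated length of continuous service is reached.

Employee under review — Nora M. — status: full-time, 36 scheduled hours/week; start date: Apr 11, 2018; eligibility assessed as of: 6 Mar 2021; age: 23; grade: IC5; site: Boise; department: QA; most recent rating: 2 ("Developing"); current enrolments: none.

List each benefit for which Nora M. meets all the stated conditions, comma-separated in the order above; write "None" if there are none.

Adoption Assistance

Service from Apr 11, 2018 to 6 Mar 2021: 1060 days.
Professional Development Fund — status full-time ✗ (requires part-time or temporary) → not eligible.
Wellness Stipend — status full-time ✗ (requires temporary) → not eligible.
Commuter Stipend — service 1060 days ≥ 1 year (≈365 days) ✓; dept QA ✗ → not eligible.
Paid Parental Leave — status full-time ✓; service 1060 days ≥ 120 days ✓; dept QA ✗ → not eligible.
Supplemental Life Insurance — status full-time ✓ (not excluded); service 1060 days ≥ 120 days ✓; dept QA ✗ → not eligible.
Adoption Assistance — status full-time ✓; service 1060 days ≥ 180 days ✓; age 23 ≥ 18 ✓ → eligible.
Pet Insurance — status full-time ✗ (requires temporary) → not eligible.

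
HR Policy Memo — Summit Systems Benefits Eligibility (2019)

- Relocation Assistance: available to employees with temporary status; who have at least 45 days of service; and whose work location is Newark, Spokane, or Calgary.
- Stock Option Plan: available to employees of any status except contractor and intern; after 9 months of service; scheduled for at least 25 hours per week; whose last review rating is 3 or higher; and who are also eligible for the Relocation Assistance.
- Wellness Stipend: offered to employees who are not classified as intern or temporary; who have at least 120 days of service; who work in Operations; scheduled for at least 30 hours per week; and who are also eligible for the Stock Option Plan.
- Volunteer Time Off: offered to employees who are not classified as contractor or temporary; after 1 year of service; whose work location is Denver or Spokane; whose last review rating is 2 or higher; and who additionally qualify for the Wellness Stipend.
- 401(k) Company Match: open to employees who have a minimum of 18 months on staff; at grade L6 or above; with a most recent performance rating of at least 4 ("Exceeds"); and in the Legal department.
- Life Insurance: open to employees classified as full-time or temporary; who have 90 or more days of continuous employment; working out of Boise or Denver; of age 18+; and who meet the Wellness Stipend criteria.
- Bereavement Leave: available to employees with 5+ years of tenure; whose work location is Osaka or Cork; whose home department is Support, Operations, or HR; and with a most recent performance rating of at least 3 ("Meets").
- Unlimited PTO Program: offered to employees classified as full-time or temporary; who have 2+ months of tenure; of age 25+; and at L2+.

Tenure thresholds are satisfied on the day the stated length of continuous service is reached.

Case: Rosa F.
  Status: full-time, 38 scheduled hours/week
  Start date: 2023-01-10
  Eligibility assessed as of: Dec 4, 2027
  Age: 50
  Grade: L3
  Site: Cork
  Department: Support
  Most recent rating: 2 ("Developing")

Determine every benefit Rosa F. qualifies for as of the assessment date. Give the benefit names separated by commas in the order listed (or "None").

Unlimited PTO Program

Service from 2023-01-10 to Dec 4, 2027: 1789 days.
Relocation Assistance — status full-time ✗ (requires temporary) → not eligible.
Stock Option Plan — status full-time ✓ (not excluded); service 1789 days ≥ 9 months (≈270 days) ✓; 38 hrs/wk ≥ 25 ✓; rating 2 < 3 ✗ → not eligible.
Wellness Stipend — status full-time ✓ (not excluded); service 1789 days ≥ 120 days ✓; dept Support ✗ → not eligible.
Volunteer Time Off — status full-time ✓ (not excluded); service 1789 days ≥ 1 year (≈365 days) ✓; site Cork ✗ (not Denver or Spokane) → not eligible.
401(k) Company Match — service 1789 days ≥ 18 months (≈540 days) ✓; grade L3 < L6 ✗ → not eligible.
Life Insurance — status full-time ✓; service 1789 days ≥ 90 days ✓; site Cork ✗ (not Boise or Denver) → not eligible.
Bereavement Leave — service 1789 days < 5 years (≈1825 days) ✗ → not eligible.
Unlimited PTO Program — status full-time ✓; service 1789 days ≥ 2 months (≈60 days) ✓; age 50 ≥ 25 ✓; grade L3 ≥ L2 ✓ → eligible.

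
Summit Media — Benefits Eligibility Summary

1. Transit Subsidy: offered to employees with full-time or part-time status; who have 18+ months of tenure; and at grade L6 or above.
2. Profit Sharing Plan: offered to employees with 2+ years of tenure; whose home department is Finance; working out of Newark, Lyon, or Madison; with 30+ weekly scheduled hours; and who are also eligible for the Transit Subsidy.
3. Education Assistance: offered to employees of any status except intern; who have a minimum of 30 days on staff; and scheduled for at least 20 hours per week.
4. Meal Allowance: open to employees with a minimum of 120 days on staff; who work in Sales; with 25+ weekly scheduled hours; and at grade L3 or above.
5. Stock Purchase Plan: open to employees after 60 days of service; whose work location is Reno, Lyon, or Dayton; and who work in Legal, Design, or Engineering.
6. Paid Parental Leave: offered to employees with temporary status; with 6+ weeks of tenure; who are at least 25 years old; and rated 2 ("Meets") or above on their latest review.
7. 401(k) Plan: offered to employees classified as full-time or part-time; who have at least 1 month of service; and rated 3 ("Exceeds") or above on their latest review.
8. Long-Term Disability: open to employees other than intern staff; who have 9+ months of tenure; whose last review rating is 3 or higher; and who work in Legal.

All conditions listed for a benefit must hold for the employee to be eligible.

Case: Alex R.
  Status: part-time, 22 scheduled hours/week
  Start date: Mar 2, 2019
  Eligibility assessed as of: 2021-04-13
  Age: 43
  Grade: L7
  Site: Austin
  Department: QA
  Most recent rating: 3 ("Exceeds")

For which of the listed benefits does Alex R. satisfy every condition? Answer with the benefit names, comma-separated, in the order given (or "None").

Transit Subsidy, Education Assistance, 401(k) Plan

Service from Mar 2, 2019 to 2021-04-13: 773 days.
Transit Subsidy — status part-time ✓; service 773 days ≥ 18 months (≈540 days) ✓; grade L7 ≥ L6 ✓ → eligible.
Profit Sharing Plan — service 773 days ≥ 2 years (≈730 days) ✓; dept QA ✗ → not eligible.
Education Assistance — status part-time ✓ (not excluded); service 773 days ≥ 30 days ✓; 22 hrs/wk ≥ 20 ✓ → eligible.
Meal Allowance — service 773 days ≥ 120 days ✓; dept QA ✗ → not eligible.
Stock Purchase Plan — service 773 days ≥ 60 days ✓; site Austin ✗ (not Reno, Lyon, or Dayton) → not eligible.
Paid Parental Leave — status part-time ✗ (requires temporary) → not eligible.
401(k) Plan — status part-time ✓; service 773 days ≥ 1 month (≈30 days) ✓; rating 3 ≥ 3 ✓ → eligible.
Long-Term Disability — status part-time ✓ (not excluded); service 773 days ≥ 9 months (≈270 days) ✓; rating 3 ≥ 3 ✓; dept QA ✗ → not eligible.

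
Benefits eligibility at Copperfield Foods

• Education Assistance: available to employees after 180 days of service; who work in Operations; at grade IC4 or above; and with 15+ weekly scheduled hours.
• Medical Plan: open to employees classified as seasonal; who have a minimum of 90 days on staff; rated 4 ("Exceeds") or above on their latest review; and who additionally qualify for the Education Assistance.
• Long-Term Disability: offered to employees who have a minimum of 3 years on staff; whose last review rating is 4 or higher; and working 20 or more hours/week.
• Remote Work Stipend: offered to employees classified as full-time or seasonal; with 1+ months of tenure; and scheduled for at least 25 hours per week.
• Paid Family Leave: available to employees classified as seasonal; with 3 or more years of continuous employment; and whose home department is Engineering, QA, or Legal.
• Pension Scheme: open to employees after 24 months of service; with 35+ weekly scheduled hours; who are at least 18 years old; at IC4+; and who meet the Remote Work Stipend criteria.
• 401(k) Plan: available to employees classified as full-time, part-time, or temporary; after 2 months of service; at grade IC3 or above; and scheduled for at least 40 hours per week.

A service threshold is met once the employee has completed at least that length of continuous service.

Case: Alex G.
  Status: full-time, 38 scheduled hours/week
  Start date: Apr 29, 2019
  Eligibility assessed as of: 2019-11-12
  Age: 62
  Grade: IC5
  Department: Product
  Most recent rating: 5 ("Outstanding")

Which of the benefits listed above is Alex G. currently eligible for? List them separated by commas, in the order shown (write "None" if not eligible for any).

Service from Apr 29, 2019 to 2019-11-12: 197 days.
Education Assistance — service 197 days ≥ 180 days ✓; dept Product ✗ → not eligible.
Medical Plan — status full-time ✗ (requires seasonal) → not eligible.
Long-Term Disability — service 197 days < 3 years (≈1095 days) ✗ → not eligible.
Remote Work Stipend — status full-time ✓; service 197 days ≥ 1 month (≈30 days) ✓; 38 hrs/wk ≥ 25 ✓ → eligible.
Paid Family Leave — status full-time ✗ (requires seasonal) → not eligible.
Pension Scheme — service 197 days < 24 months (≈720 days) ✗ → not eligible.
401(k) Plan — status full-time ✓; service 197 days ≥ 2 months (≈60 days) ✓; grade IC5 ≥ IC3 ✓; 38 hrs/wk < 40 ✗ → not eligible.

Remote Work Stipend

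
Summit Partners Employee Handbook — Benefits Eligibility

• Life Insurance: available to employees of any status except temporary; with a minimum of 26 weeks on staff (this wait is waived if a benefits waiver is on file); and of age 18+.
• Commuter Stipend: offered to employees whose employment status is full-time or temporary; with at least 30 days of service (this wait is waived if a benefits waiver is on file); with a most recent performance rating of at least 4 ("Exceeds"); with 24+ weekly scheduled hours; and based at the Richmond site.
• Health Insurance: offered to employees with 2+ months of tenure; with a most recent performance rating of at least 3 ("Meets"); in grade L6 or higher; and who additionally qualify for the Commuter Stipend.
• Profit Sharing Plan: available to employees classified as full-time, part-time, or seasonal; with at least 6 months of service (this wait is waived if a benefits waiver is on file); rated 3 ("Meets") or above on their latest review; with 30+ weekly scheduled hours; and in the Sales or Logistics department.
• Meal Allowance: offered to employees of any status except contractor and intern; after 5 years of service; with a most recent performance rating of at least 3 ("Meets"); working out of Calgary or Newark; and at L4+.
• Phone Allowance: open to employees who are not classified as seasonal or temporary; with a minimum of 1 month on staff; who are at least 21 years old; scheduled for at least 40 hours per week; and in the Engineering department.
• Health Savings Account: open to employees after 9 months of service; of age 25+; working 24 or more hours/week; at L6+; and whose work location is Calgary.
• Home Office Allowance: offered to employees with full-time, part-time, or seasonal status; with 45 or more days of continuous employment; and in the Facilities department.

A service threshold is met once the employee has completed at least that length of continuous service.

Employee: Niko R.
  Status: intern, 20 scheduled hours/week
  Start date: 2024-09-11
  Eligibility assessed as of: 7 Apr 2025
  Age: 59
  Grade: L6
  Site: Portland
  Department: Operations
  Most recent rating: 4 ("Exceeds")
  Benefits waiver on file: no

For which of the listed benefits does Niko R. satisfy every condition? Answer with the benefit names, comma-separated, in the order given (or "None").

Life Insurance

Service from 2024-09-11 to 7 Apr 2025: 208 days.
Life Insurance — status intern ✓ (not excluded); no waiver, service 208 days ≥ 26 weeks (≈182 days) ✓; age 59 ≥ 18 ✓ → eligible.
Commuter Stipend — status intern ✗ (requires full-time or temporary) → not eligible.
Health Insurance — service 208 days ≥ 2 months (≈60 days) ✓; rating 4 ≥ 3 ✓; grade L6 ≥ L6 ✓; not eligible for Commuter Stipend ✗ → not eligible.
Profit Sharing Plan — status intern ✗ (requires full-time, part-time, or seasonal) → not eligible.
Meal Allowance — status intern ✗ (excluded) → not eligible.
Phone Allowance — status intern ✓ (not excluded); service 208 days ≥ 1 month (≈30 days) ✓; age 59 ≥ 21 ✓; 20 hrs/wk < 40 ✗ → not eligible.
Health Savings Account — service 208 days < 9 months (≈270 days) ✗ → not eligible.
Home Office Allowance — status intern ✗ (requires full-time, part-time, or seasonal) → not eligible.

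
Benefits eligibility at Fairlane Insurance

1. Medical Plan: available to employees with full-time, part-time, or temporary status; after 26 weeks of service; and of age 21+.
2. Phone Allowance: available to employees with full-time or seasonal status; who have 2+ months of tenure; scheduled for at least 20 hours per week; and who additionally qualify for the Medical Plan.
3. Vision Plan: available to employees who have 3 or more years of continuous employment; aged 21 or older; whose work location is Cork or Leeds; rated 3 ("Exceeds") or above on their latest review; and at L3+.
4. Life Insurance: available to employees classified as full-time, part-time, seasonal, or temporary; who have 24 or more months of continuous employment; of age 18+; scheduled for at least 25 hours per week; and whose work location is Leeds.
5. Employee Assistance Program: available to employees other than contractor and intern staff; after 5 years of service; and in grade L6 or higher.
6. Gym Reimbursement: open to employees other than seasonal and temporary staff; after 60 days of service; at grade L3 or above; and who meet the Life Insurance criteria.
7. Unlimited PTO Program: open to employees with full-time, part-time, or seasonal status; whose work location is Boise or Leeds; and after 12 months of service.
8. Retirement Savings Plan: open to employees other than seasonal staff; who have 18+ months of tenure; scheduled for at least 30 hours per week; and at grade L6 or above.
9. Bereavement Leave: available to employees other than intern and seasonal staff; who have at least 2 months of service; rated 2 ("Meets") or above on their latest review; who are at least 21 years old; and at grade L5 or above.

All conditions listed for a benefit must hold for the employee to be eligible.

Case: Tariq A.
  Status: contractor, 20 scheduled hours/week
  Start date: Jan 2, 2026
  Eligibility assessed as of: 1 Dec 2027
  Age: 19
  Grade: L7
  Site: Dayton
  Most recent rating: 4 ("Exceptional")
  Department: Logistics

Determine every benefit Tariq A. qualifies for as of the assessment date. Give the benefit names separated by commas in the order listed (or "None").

Service from Jan 2, 2026 to 1 Dec 2027: 698 days.
Medical Plan — status contractor ✗ (requires full-time, part-time, or temporary) → not eligible.
Phone Allowance — status contractor ✗ (requires full-time or seasonal) → not eligible.
Vision Plan — service 698 days < 3 years (≈1095 days) ✗ → not eligible.
Life Insurance — status contractor ✗ (requires full-time, part-time, seasonal, or temporary) → not eligible.
Employee Assistance Program — status contractor ✗ (excluded) → not eligible.
Gym Reimbursement — status contractor ✓ (not excluded); service 698 days ≥ 60 days ✓; grade L7 ≥ L3 ✓; not eligible for Life Insurance ✗ → not eligible.
Unlimited PTO Program — status contractor ✗ (requires full-time, part-time, or seasonal) → not eligible.
Retirement Savings Plan — status contractor ✓ (not excluded); service 698 days ≥ 18 months (≈540 days) ✓; 20 hrs/wk < 30 ✗ → not eligible.
Bereavement Leave — status contractor ✓ (not excluded); service 698 days ≥ 2 months (≈60 days) ✓; rating 4 ≥ 2 ✓; age 19 < 21 ✗ → not eligible.

None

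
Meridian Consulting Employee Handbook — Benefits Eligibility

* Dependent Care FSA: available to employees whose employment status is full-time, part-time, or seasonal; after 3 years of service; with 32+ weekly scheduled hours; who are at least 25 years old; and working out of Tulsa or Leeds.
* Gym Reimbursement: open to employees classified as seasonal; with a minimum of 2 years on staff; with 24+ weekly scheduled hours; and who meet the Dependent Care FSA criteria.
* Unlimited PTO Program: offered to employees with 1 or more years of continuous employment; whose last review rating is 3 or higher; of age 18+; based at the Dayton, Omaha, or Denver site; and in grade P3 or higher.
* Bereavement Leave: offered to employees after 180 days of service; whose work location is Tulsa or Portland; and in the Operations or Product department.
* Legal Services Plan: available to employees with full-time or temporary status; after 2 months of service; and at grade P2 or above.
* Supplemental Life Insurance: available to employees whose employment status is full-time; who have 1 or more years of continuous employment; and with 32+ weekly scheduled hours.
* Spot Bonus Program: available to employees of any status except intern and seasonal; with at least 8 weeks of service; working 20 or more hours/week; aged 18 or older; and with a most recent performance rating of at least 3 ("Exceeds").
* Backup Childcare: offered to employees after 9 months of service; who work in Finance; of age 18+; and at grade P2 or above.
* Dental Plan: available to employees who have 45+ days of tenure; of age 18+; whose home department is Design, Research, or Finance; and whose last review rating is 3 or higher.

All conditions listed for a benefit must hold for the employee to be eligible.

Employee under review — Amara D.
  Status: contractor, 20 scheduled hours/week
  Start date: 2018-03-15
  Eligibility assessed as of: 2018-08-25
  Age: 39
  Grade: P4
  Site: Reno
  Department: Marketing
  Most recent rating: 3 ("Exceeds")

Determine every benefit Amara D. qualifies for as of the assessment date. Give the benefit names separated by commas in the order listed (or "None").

Service from 2018-03-15 to 2018-08-25: 163 days.
Dependent Care FSA — status contractor ✗ (requires full-time, part-time, or seasonal) → not eligible.
Gym Reimbursement — status contractor ✗ (requires seasonal) → not eligible.
Unlimited PTO Program — service 163 days < 1 year (≈365 days) ✗ → not eligible.
Bereavement Leave — service 163 days < 180 days ✗ → not eligible.
Legal Services Plan — status contractor ✗ (requires full-time or temporary) → not eligible.
Supplemental Life Insurance — status contractor ✗ (requires full-time) → not eligible.
Spot Bonus Program — status contractor ✓ (not excluded); service 163 days ≥ 8 weeks (≈56 days) ✓; 20 hrs/wk ≥ 20 ✓; age 39 ≥ 18 ✓; rating 3 ≥ 3 ✓ → eligible.
Backup Childcare — service 163 days < 9 months (≈270 days) ✗ → not eligible.
Dental Plan — service 163 days ≥ 45 days ✓; age 39 ≥ 18 ✓; dept Marketing ✗ → not eligible.

Spot Bonus Program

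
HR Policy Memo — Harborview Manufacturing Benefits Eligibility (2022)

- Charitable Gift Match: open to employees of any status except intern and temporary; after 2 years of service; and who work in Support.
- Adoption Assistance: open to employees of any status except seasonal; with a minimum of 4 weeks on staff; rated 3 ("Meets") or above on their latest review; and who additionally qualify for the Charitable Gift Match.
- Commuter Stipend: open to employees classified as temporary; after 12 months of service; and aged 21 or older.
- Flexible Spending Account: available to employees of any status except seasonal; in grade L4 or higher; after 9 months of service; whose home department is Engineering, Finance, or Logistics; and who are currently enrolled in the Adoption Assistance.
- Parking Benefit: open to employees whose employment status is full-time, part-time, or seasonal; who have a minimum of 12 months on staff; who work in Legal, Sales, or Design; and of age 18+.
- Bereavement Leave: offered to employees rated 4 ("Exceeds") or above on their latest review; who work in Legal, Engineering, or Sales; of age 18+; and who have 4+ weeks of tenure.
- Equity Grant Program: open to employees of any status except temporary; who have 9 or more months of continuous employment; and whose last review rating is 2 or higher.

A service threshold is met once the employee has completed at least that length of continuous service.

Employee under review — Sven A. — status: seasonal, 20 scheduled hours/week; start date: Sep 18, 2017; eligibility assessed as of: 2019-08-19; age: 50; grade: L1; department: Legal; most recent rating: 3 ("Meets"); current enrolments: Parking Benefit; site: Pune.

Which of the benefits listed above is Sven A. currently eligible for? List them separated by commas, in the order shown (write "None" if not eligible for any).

Service from Sep 18, 2017 to 2019-08-19: 700 days.
Charitable Gift Match — status seasonal ✓ (not excluded); service 700 days < 2 years (≈730 days) ✗ → not eligible.
Adoption Assistance — status seasonal ✗ (excluded) → not eligible.
Commuter Stipend — status seasonal ✗ (requires temporary) → not eligible.
Flexible Spending Account — status seasonal ✗ (excluded) → not eligible.
Parking Benefit — status seasonal ✓; service 700 days ≥ 12 months (≈360 days) ✓; dept Legal ✓; age 50 ≥ 18 ✓ → eligible.
Bereavement Leave — rating 3 < 4 ✗ → not eligible.
Equity Grant Program — status seasonal ✓ (not excluded); service 700 days ≥ 9 months (≈270 days) ✓; rating 3 ≥ 2 ✓ → eligible.

Parking Benefit, Equity Grant Program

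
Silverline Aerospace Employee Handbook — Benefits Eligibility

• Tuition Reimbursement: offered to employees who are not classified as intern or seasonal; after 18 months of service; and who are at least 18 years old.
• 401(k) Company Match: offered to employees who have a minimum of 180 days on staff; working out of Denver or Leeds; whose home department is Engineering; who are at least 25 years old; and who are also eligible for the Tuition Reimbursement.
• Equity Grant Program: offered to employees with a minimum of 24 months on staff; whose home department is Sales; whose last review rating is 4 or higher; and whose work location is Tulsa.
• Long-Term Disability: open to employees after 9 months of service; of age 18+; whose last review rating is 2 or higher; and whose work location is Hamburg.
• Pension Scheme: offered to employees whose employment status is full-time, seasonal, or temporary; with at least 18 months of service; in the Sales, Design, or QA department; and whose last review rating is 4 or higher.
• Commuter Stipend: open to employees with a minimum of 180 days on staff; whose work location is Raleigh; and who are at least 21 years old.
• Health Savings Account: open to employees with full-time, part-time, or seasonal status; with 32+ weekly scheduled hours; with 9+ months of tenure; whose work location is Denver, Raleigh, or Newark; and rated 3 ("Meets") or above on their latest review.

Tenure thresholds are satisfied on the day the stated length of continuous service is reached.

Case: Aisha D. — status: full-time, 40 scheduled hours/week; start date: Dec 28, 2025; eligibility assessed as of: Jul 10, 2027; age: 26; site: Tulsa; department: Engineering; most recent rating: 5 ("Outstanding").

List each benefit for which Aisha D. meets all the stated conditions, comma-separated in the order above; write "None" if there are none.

Service from Dec 28, 2025 to Jul 10, 2027: 559 days.
Tuition Reimbursement — status full-time ✓ (not excluded); service 559 days ≥ 18 months (≈540 days) ✓; age 26 ≥ 18 ✓ → eligible.
401(k) Company Match — service 559 days ≥ 180 days ✓; site Tulsa ✗ (not Denver or Leeds) → not eligible.
Equity Grant Program — service 559 days < 24 months (≈720 days) ✗ → not eligible.
Long-Term Disability — service 559 days ≥ 9 months (≈270 days) ✓; age 26 ≥ 18 ✓; rating 5 ≥ 2 ✓; site Tulsa ✗ (not Hamburg) → not eligible.
Pension Scheme — status full-time ✓; service 559 days ≥ 18 months (≈540 days) ✓; dept Engineering ✗ → not eligible.
Commuter Stipend — service 559 days ≥ 180 days ✓; site Tulsa ✗ (not Raleigh) → not eligible.
Health Savings Account — status full-time ✓; 40 hrs/wk ≥ 32 ✓; service 559 days ≥ 9 months (≈270 days) ✓; site Tulsa ✗ (not Denver, Raleigh, or Newark) → not eligible.

Tuition Reimbursement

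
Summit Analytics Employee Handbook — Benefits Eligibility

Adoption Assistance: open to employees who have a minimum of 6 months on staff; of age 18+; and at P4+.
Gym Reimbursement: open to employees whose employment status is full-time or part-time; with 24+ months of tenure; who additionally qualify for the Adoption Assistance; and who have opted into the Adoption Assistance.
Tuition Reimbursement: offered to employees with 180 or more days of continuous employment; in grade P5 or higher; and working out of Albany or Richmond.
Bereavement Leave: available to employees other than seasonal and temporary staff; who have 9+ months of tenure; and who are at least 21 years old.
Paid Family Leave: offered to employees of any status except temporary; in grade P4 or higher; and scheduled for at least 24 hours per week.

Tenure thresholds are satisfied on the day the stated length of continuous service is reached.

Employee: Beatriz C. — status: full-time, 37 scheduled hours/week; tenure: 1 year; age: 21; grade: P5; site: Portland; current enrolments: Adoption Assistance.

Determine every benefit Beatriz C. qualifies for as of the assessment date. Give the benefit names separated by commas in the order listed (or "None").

Adoption Assistance, Bereavement Leave, Paid Family Leave

Adoption Assistance — service 1 year ≥ 6 months (≈180 days) ✓; age 21 ≥ 18 ✓; grade P5 ≥ P4 ✓ → eligible.
Gym Reimbursement — status full-time ✓; service 1 year < 24 months (≈720 days) ✗ → not eligible.
Tuition Reimbursement — service 1 year ≥ 180 days ✓; grade P5 ≥ P5 ✓; site Portland ✗ (not Albany or Richmond) → not eligible.
Bereavement Leave — status full-time ✓ (not excluded); service 1 year ≥ 9 months (≈270 days) ✓; age 21 ≥ 21 ✓ → eligible.
Paid Family Leave — status full-time ✓ (not excluded); grade P5 ≥ P4 ✓; 37 hrs/wk ≥ 24 ✓ → eligible.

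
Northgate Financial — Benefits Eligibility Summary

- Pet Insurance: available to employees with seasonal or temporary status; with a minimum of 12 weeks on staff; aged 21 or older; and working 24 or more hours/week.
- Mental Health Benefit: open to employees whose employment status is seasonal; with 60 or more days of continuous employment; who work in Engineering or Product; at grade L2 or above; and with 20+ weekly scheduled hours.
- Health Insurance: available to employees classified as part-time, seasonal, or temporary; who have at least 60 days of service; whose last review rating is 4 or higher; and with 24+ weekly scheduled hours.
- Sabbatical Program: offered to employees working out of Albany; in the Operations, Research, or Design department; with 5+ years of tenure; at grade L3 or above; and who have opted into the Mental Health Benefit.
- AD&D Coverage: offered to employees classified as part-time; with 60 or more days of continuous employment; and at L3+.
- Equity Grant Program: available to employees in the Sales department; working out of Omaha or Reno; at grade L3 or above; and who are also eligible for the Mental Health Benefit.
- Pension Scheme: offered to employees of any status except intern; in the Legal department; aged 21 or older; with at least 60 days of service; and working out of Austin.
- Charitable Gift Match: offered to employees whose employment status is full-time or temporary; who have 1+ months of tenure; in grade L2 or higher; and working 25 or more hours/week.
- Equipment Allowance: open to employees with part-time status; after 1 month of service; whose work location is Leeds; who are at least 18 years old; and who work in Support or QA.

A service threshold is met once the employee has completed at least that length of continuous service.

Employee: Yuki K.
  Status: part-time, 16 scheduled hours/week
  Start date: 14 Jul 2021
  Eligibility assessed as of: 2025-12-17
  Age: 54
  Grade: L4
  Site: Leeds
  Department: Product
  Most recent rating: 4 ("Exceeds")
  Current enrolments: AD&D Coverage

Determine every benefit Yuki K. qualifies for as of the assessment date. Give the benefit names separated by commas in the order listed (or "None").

Service from 14 Jul 2021 to 2025-12-17: 1617 days.
Pet Insurance — status part-time ✗ (requires seasonal or temporary) → not eligible.
Mental Health Benefit — status part-time ✗ (requires seasonal) → not eligible.
Health Insurance — status part-time ✓; service 1617 days ≥ 60 days ✓; rating 4 ≥ 4 ✓; 16 hrs/wk < 24 ✗ → not eligible.
Sabbatical Program — site Leeds ✗ (not Albany) → not eligible.
AD&D Coverage — status part-time ✓; service 1617 days ≥ 60 days ✓; grade L4 ≥ L3 ✓ → eligible.
Equity Grant Program — dept Product ✗ → not eligible.
Pension Scheme — status part-time ✓ (not excluded); dept Product ✗ → not eligible.
Charitable Gift Match — status part-time ✗ (requires full-time or temporary) → not eligible.
Equipment Allowance — status part-time ✓; service 1617 days ≥ 1 month (≈30 days) ✓; site Leeds ✓; age 54 ≥ 18 ✓; dept Product ✗ → not eligible.

AD&D Coverage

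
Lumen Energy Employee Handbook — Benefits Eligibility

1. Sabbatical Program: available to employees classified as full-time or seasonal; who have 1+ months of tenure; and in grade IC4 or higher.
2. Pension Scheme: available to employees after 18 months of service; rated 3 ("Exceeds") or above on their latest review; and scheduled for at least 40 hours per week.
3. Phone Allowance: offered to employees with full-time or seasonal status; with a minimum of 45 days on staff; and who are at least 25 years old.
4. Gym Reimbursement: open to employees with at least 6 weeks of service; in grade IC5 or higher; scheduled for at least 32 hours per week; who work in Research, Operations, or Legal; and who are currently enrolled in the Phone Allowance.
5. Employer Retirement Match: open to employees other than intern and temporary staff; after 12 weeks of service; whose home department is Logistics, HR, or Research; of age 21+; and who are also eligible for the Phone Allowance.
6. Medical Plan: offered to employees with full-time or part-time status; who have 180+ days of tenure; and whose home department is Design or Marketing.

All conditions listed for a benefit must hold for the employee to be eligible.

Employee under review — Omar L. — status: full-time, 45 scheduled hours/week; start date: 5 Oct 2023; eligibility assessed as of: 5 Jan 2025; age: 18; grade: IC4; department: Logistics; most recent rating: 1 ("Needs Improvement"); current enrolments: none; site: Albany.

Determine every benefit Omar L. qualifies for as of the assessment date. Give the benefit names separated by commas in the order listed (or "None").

Sabbatical Program

Service from 5 Oct 2023 to 5 Jan 2025: 458 days.
Sabbatical Program — status full-time ✓; service 458 days ≥ 1 month (≈30 days) ✓; grade IC4 ≥ IC4 ✓ → eligible.
Pension Scheme — service 458 days < 18 months (≈540 days) ✗ → not eligible.
Phone Allowance — status full-time ✓; service 458 days ≥ 45 days ✓; age 18 < 25 ✗ → not eligible.
Gym Reimbursement — service 458 days ≥ 6 weeks (≈42 days) ✓; grade IC4 < IC5 ✗ → not eligible.
Employer Retirement Match — status full-time ✓ (not excluded); service 458 days ≥ 12 weeks (≈84 days) ✓; dept Logistics ✓; age 18 < 21 ✗ → not eligible.
Medical Plan — status full-time ✓; service 458 days ≥ 180 days ✓; dept Logistics ✗ → not eligible.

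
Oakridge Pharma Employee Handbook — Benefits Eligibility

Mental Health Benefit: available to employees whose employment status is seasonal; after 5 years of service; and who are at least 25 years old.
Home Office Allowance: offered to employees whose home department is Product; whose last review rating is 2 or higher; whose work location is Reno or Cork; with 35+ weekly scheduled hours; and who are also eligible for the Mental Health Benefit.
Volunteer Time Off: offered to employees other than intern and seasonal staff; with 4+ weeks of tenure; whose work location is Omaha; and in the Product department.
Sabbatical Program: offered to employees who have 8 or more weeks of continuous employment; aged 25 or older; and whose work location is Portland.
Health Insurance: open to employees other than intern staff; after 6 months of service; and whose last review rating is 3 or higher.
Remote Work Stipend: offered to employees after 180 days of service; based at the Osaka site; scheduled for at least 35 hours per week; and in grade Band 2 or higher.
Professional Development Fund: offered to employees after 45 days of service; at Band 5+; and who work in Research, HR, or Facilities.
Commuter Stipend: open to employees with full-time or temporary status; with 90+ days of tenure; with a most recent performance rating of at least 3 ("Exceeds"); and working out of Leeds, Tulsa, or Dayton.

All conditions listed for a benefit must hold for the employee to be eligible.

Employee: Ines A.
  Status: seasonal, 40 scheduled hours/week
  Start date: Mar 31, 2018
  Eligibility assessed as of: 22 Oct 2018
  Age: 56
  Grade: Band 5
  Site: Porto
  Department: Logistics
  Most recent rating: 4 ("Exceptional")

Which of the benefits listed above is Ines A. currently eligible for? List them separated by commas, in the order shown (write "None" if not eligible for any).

Health Insurance

Service from Mar 31, 2018 to 22 Oct 2018: 205 days.
Mental Health Benefit — status seasonal ✓; service 205 days < 5 years (≈1825 days) ✗ → not eligible.
Home Office Allowance — dept Logistics ✗ → not eligible.
Volunteer Time Off — status seasonal ✗ (excluded) → not eligible.
Sabbatical Program — service 205 days ≥ 8 weeks (≈56 days) ✓; age 56 ≥ 25 ✓; site Porto ✗ (not Portland) → not eligible.
Health Insurance — status seasonal ✓ (not excluded); service 205 days ≥ 6 months (≈180 days) ✓; rating 4 ≥ 3 ✓ → eligible.
Remote Work Stipend — service 205 days ≥ 180 days ✓; site Porto ✗ (not Osaka) → not eligible.
Professional Development Fund — service 205 days ≥ 45 days ✓; grade Band 5 ≥ Band 5 ✓; dept Logistics ✗ → not eligible.
Commuter Stipend — status seasonal ✗ (requires full-time or temporary) → not eligible.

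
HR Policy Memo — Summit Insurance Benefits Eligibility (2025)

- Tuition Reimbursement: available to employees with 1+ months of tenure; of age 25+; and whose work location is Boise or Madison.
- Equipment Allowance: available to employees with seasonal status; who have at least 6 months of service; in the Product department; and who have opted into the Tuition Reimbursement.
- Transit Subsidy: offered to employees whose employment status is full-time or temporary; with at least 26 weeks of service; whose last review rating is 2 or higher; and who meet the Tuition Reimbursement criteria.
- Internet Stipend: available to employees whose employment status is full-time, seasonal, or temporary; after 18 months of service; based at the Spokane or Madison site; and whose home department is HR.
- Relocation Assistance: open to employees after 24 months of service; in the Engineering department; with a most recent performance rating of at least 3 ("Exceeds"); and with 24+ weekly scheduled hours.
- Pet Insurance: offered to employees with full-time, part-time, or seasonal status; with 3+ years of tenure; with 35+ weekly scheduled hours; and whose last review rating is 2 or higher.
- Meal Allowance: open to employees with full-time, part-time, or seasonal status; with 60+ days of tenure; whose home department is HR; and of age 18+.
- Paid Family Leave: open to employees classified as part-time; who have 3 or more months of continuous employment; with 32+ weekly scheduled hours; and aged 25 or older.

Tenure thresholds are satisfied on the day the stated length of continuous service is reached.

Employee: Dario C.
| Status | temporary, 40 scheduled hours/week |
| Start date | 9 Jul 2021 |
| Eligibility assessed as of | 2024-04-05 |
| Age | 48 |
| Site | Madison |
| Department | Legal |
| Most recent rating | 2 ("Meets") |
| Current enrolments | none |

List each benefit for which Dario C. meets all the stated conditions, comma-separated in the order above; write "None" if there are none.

Service from 9 Jul 2021 to 2024-04-05: 1001 days.
Tuition Reimbursement — service 1001 days ≥ 1 month (≈30 days) ✓; age 48 ≥ 25 ✓; site Madison ✓ → eligible.
Equipment Allowance — status temporary ✗ (requires seasonal) → not eligible.
Transit Subsidy — status temporary ✓; service 1001 days ≥ 26 weeks (≈182 days) ✓; rating 2 ≥ 2 ✓; eligible for Tuition Reimbursement ✓ → eligible.
Internet Stipend — status temporary ✓; service 1001 days ≥ 18 months (≈540 days) ✓; site Madison ✓; dept Legal ✗ → not eligible.
Relocation Assistance — service 1001 days ≥ 24 months (≈720 days) ✓; dept Legal ✗ → not eligible.
Pet Insurance — status temporary ✗ (requires full-time, part-time, or seasonal) → not eligible.
Meal Allowance — status temporary ✗ (requires full-time, part-time, or seasonal) → not eligible.
Paid Family Leave — status temporary ✗ (requires part-time) → not eligible.

Tuition Reimbursement, Transit Subsidy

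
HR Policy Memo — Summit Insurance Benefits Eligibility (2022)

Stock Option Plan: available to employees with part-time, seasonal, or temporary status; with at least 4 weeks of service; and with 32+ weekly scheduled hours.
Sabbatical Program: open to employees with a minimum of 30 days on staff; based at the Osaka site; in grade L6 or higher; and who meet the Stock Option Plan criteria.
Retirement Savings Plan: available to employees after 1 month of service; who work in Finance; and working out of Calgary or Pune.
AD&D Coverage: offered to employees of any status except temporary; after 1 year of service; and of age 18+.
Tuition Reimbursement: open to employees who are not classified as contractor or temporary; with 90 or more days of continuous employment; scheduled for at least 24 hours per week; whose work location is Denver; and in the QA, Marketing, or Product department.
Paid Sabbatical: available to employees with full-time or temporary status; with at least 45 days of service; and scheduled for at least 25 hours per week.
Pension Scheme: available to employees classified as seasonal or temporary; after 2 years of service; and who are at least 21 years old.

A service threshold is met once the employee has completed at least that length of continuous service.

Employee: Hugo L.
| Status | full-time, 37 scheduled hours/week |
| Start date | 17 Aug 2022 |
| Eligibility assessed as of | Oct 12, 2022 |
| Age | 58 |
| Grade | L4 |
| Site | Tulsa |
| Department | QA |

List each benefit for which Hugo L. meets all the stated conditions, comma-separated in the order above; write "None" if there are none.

Service from 17 Aug 2022 to Oct 12, 2022: 56 days.
Stock Option Plan — status full-time ✗ (requires part-time, seasonal, or temporary) → not eligible.
Sabbatical Program — service 56 days ≥ 30 days ✓; site Tulsa ✗ (not Osaka) → not eligible.
Retirement Savings Plan — service 56 days ≥ 1 month (≈30 days) ✓; dept QA ✗ → not eligible.
AD&D Coverage — status full-time ✓ (not excluded); service 56 days < 1 year (≈365 days) ✗ → not eligible.
Tuition Reimbursement — status full-time ✓ (not excluded); service 56 days < 90 days ✗ → not eligible.
Paid Sabbatical — status full-time ✓; service 56 days ≥ 45 days ✓; 37 hrs/wk ≥ 25 ✓ → eligible.
Pension Scheme — status full-time ✗ (requires seasonal or temporary) → not eligible.

Paid Sabbatical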